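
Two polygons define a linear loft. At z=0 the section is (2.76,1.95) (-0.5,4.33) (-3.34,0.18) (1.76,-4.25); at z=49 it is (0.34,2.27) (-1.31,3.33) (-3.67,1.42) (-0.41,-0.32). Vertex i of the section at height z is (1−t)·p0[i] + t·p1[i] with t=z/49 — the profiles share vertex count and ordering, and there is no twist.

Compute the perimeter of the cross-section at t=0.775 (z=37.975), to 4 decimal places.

Cross-section at t=0.775: each vertex is (1-t)·p0[i] + t·p1[i].
  v1: (1-0.775)·(2.76,1.95) + 0.775·(0.34,2.27) = (0.8845,2.1980)
  v2: (1-0.775)·(-0.5,4.33) + 0.775·(-1.31,3.33) = (-1.1278,3.5550)
  v3: (1-0.775)·(-3.34,0.18) + 0.775·(-3.67,1.42) = (-3.5958,1.1410)
  v4: (1-0.775)·(1.76,-4.25) + 0.775·(-0.41,-0.32) = (0.0782,-1.2043)
Perimeter = Σ |v_{i+1} − v_i|:
  edge 1→2: √(-2.0122² + 1.3570²) = 2.4271 (running 2.4271)
  edge 2→3: √(-2.4680² + -2.4140²) = 3.4523 (running 5.8794)
  edge 3→4: √(3.6740² + -2.3453²) = 4.3587 (running 10.2381)
  edge 4→1: √(0.8062² + 3.4022²) = 3.4965 (running 13.7346)
Perimeter = 13.7346

Perimeter at t=0.775: 13.7346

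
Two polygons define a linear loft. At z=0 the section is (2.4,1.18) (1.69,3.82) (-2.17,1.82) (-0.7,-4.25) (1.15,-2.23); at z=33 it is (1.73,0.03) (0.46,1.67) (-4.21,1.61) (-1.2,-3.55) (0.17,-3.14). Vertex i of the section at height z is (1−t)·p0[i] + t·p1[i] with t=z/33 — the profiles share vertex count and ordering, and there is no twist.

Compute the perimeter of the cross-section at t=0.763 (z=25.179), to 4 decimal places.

Cross-section at t=0.763: each vertex is (1-t)·p0[i] + t·p1[i].
  v1: (1-0.763)·(2.4,1.18) + 0.763·(1.73,0.03) = (1.8888,0.3025)
  v2: (1-0.763)·(1.69,3.82) + 0.763·(0.46,1.67) = (0.7515,2.1795)
  v3: (1-0.763)·(-2.17,1.82) + 0.763·(-4.21,1.61) = (-3.7265,1.6598)
  v4: (1-0.763)·(-0.7,-4.25) + 0.763·(-1.2,-3.55) = (-1.0815,-3.7159)
  v5: (1-0.763)·(1.15,-2.23) + 0.763·(0.17,-3.14) = (0.4023,-2.9243)
Perimeter = Σ |v_{i+1} − v_i|:
  edge 1→2: √(-1.1373² + 1.8770²) = 2.1947 (running 2.1947)
  edge 2→3: √(-4.4780² + -0.5198²) = 4.5081 (running 6.7028)
  edge 3→4: √(2.6450² + -5.3757²) = 5.9912 (running 12.6939)
  edge 4→5: √(1.4838² + 0.7916²) = 1.6817 (running 14.3756)
  edge 5→1: √(1.4865² + 3.2269²) = 3.5528 (running 17.9284)
Perimeter = 17.9284

Perimeter at t=0.763: 17.9284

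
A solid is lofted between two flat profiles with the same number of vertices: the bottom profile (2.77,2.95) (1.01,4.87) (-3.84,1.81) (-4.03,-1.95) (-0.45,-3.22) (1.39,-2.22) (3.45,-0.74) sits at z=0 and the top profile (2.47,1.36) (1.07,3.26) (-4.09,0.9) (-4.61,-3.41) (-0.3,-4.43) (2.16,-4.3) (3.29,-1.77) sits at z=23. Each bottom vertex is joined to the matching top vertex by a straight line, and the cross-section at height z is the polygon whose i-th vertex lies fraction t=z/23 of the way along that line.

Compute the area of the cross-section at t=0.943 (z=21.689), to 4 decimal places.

Area at t=0.943: 44.0245

Cross-section at t=0.943: each vertex is (1-t)·p0[i] + t·p1[i].
  v1: (1-0.943)·(2.77,2.95) + 0.943·(2.47,1.36) = (2.4871,1.4506)
  v2: (1-0.943)·(1.01,4.87) + 0.943·(1.07,3.26) = (1.0666,3.3518)
  v3: (1-0.943)·(-3.84,1.81) + 0.943·(-4.09,0.9) = (-4.0758,0.9519)
  v4: (1-0.943)·(-4.03,-1.95) + 0.943·(-4.61,-3.41) = (-4.5769,-3.3268)
  v5: (1-0.943)·(-0.45,-3.22) + 0.943·(-0.3,-4.43) = (-0.3085,-4.3610)
  v6: (1-0.943)·(1.39,-2.22) + 0.943·(2.16,-4.3) = (2.1161,-4.1814)
  v7: (1-0.943)·(3.45,-0.74) + 0.943·(3.29,-1.77) = (3.2991,-1.7113)
Shoelace sum Σ(x_i·y_{i+1} − x_{i+1}·y_i):
  i=1: 2.4871·3.3518 − 1.0666·1.4506 = +6.7890 (running +6.7890)
  i=2: 1.0666·0.9519 − -4.0758·3.3518 = +14.6762 (running +21.4652)
  i=3: -4.0758·-3.3268 − -4.5769·0.9519 = +17.9158 (running +39.3810)
  i=4: -4.5769·-4.3610 − -0.3085·-3.3268 = +18.9337 (running +58.3147)
  i=5: -0.3085·-4.1814 − 2.1161·-4.3610 = +10.5186 (running +68.8333)
  i=6: 2.1161·-1.7113 − 3.2991·-4.1814 = +10.1738 (running +79.0071)
  i=7: 3.2991·1.4506 − 2.4871·-1.7113 = +9.0420 (running +88.0490)
Area = |Σ|/2 = |88.0490|/2 = 44.0245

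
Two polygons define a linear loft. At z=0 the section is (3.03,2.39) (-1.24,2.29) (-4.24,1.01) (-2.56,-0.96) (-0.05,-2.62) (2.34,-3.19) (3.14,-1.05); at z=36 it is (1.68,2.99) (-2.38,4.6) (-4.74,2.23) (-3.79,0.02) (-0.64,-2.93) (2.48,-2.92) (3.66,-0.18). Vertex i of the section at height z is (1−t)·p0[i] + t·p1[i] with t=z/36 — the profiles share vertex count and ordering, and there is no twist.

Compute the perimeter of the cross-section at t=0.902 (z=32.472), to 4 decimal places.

Cross-section at t=0.902: each vertex is (1-t)·p0[i] + t·p1[i].
  v1: (1-0.902)·(3.03,2.39) + 0.902·(1.68,2.99) = (1.8123,2.9312)
  v2: (1-0.902)·(-1.24,2.29) + 0.902·(-2.38,4.6) = (-2.2683,4.3736)
  v3: (1-0.902)·(-4.24,1.01) + 0.902·(-4.74,2.23) = (-4.6910,2.1104)
  v4: (1-0.902)·(-2.56,-0.96) + 0.902·(-3.79,0.02) = (-3.6695,-0.0760)
  v5: (1-0.902)·(-0.05,-2.62) + 0.902·(-0.64,-2.93) = (-0.5822,-2.8996)
  v6: (1-0.902)·(2.34,-3.19) + 0.902·(2.48,-2.92) = (2.4663,-2.9465)
  v7: (1-0.902)·(3.14,-1.05) + 0.902·(3.66,-0.18) = (3.6090,-0.2653)
Perimeter = Σ |v_{i+1} − v_i|:
  edge 1→2: √(-4.0806² + 1.4424²) = 4.3280 (running 4.3280)
  edge 2→3: √(-2.4227² + -2.2632²) = 3.3154 (running 7.6434)
  edge 3→4: √(1.0215² + -2.1865²) = 2.4133 (running 10.0567)
  edge 4→5: √(3.0873² + -2.8236²) = 4.1838 (running 14.2405)
  edge 5→6: √(3.0485² + -0.0468²) = 3.0488 (running 17.2893)
  edge 6→7: √(1.1428² + 2.6812²) = 2.9146 (running 20.2039)
  edge 7→1: √(-1.7967² + 3.1965²) = 3.6668 (running 23.8707)
Perimeter = 23.8707

Perimeter at t=0.902: 23.8707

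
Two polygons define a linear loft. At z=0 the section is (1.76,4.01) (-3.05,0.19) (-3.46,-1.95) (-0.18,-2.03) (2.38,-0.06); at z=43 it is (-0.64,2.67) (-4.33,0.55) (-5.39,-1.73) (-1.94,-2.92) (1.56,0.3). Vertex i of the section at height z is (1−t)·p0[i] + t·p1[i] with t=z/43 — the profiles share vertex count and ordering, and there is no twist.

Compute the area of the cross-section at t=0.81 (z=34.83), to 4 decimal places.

Area at t=0.81: 20.9532

Cross-section at t=0.81: each vertex is (1-t)·p0[i] + t·p1[i].
  v1: (1-0.81)·(1.76,4.01) + 0.81·(-0.64,2.67) = (-0.1840,2.9246)
  v2: (1-0.81)·(-3.05,0.19) + 0.81·(-4.33,0.55) = (-4.0868,0.4816)
  v3: (1-0.81)·(-3.46,-1.95) + 0.81·(-5.39,-1.73) = (-5.0233,-1.7718)
  v4: (1-0.81)·(-0.18,-2.03) + 0.81·(-1.94,-2.92) = (-1.6056,-2.7509)
  v5: (1-0.81)·(2.38,-0.06) + 0.81·(1.56,0.3) = (1.7158,0.2316)
Shoelace sum Σ(x_i·y_{i+1} − x_{i+1}·y_i):
  i=1: -0.1840·0.4816 − -4.0868·2.9246 = +11.8636 (running +11.8636)
  i=2: -4.0868·-1.7718 − -5.0233·0.4816 = +9.6602 (running +21.5239)
  i=3: -5.0233·-2.7509 − -1.6056·-1.7718 = +10.9738 (running +32.4976)
  i=4: -1.6056·0.2316 − 1.7158·-2.7509 = +4.3481 (running +36.8458)
  i=5: 1.7158·2.9246 − -0.1840·0.2316 = +5.0606 (running +41.9064)
Area = |Σ|/2 = |41.9064|/2 = 20.9532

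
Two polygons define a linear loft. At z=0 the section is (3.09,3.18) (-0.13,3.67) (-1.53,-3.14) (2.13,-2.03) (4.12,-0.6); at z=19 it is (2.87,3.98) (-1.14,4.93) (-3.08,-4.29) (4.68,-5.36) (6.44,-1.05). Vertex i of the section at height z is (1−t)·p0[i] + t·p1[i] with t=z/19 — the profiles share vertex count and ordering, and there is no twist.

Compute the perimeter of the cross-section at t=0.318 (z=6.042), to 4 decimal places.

Perimeter at t=0.318: 23.8413

Cross-section at t=0.318: each vertex is (1-t)·p0[i] + t·p1[i].
  v1: (1-0.318)·(3.09,3.18) + 0.318·(2.87,3.98) = (3.0200,3.4344)
  v2: (1-0.318)·(-0.13,3.67) + 0.318·(-1.14,4.93) = (-0.4512,4.0707)
  v3: (1-0.318)·(-1.53,-3.14) + 0.318·(-3.08,-4.29) = (-2.0229,-3.5057)
  v4: (1-0.318)·(2.13,-2.03) + 0.318·(4.68,-5.36) = (2.9409,-3.0889)
  v5: (1-0.318)·(4.12,-0.6) + 0.318·(6.44,-1.05) = (4.8578,-0.7431)
Perimeter = Σ |v_{i+1} − v_i|:
  edge 1→2: √(-3.4712² + 0.6363²) = 3.5291 (running 3.5291)
  edge 2→3: √(-1.5717² + -7.5764²) = 7.7377 (running 11.2667)
  edge 3→4: √(4.9638² + 0.4168²) = 4.9813 (running 16.2480)
  edge 4→5: √(1.9169² + 2.3458²) = 3.0294 (running 19.2774)
  edge 5→1: √(-1.8377² + 4.1775²) = 4.5638 (running 23.8413)
Perimeter = 23.8413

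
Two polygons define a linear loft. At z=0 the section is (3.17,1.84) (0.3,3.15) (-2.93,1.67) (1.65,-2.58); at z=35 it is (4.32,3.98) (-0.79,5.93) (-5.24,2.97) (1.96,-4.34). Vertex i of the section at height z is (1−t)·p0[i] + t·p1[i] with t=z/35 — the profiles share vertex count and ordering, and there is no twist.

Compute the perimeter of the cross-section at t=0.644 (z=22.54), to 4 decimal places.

Perimeter at t=0.644: 25.4009

Cross-section at t=0.644: each vertex is (1-t)·p0[i] + t·p1[i].
  v1: (1-0.644)·(3.17,1.84) + 0.644·(4.32,3.98) = (3.9106,3.2182)
  v2: (1-0.644)·(0.3,3.15) + 0.644·(-0.79,5.93) = (-0.4020,4.9403)
  v3: (1-0.644)·(-2.93,1.67) + 0.644·(-5.24,2.97) = (-4.4176,2.5072)
  v4: (1-0.644)·(1.65,-2.58) + 0.644·(1.96,-4.34) = (1.8496,-3.7134)
Perimeter = Σ |v_{i+1} − v_i|:
  edge 1→2: √(-4.3126² + 1.7222²) = 4.6437 (running 4.6437)
  edge 2→3: √(-4.0157² + -2.4331²) = 4.6953 (running 9.3390)
  edge 3→4: √(6.2673² + -6.2206²) = 8.8304 (running 18.1694)
  edge 4→1: √(2.0610² + 6.9316²) = 7.2315 (running 25.4009)
Perimeter = 25.4009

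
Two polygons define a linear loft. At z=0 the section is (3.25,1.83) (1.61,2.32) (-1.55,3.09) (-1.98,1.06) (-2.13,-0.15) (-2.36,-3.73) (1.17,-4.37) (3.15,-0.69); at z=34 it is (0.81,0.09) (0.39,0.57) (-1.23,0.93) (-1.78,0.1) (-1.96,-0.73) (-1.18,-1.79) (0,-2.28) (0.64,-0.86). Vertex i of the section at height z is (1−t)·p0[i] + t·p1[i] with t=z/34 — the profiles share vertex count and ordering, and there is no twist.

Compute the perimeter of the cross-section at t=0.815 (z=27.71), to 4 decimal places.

Perimeter at t=0.815: 11.4786

Cross-section at t=0.815: each vertex is (1-t)·p0[i] + t·p1[i].
  v1: (1-0.815)·(3.25,1.83) + 0.815·(0.81,0.09) = (1.2614,0.4119)
  v2: (1-0.815)·(1.61,2.32) + 0.815·(0.39,0.57) = (0.6157,0.8938)
  v3: (1-0.815)·(-1.55,3.09) + 0.815·(-1.23,0.93) = (-1.2892,1.3296)
  v4: (1-0.815)·(-1.98,1.06) + 0.815·(-1.78,0.1) = (-1.8170,0.2776)
  v5: (1-0.815)·(-2.13,-0.15) + 0.815·(-1.96,-0.73) = (-1.9914,-0.6227)
  v6: (1-0.815)·(-2.36,-3.73) + 0.815·(-1.18,-1.79) = (-1.3983,-2.1489)
  v7: (1-0.815)·(1.17,-4.37) + 0.815·(0,-2.28) = (0.2165,-2.6666)
  v8: (1-0.815)·(3.15,-0.69) + 0.815·(0.64,-0.86) = (1.1044,-0.8286)
Perimeter = Σ |v_{i+1} − v_i|:
  edge 1→2: √(-0.6457² + 0.4818²) = 0.8057 (running 0.8057)
  edge 2→3: √(-1.9049² + 0.4359²) = 1.9541 (running 2.7598)
  edge 3→4: √(-0.5278² + -1.0520²) = 1.1770 (running 3.9368)
  edge 4→5: √(-0.1744² + -0.9003²) = 0.9170 (running 4.8538)
  edge 5→6: √(0.5932² + -1.5262²) = 1.6374 (running 6.4912)
  edge 6→7: √(1.6147² + -0.5177²) = 1.6957 (running 8.1870)
  edge 7→8: √(0.8879² + 1.8381²) = 2.0413 (running 10.2283)
  edge 8→1: √(0.1570² + 1.2405²) = 1.2504 (running 11.4786)
Perimeter = 11.4786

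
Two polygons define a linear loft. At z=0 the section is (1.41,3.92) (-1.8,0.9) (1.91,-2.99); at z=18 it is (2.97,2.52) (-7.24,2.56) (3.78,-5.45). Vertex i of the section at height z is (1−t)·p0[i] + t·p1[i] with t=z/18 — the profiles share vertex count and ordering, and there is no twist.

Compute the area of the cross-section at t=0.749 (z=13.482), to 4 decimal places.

Area at t=0.749: 32.8272

Cross-section at t=0.749: each vertex is (1-t)·p0[i] + t·p1[i].
  v1: (1-0.749)·(1.41,3.92) + 0.749·(2.97,2.52) = (2.5784,2.8714)
  v2: (1-0.749)·(-1.8,0.9) + 0.749·(-7.24,2.56) = (-5.8746,2.1433)
  v3: (1-0.749)·(1.91,-2.99) + 0.749·(3.78,-5.45) = (3.3106,-4.8325)
Shoelace sum Σ(x_i·y_{i+1} − x_{i+1}·y_i):
  i=1: 2.5784·2.1433 − -5.8746·2.8714 = +22.3947 (running +22.3947)
  i=2: -5.8746·-4.8325 − 3.3106·2.1433 = +21.2932 (running +43.6879)
  i=3: 3.3106·2.8714 − 2.5784·-4.8325 = +21.9666 (running +65.6545)
Area = |Σ|/2 = |65.6545|/2 = 32.8272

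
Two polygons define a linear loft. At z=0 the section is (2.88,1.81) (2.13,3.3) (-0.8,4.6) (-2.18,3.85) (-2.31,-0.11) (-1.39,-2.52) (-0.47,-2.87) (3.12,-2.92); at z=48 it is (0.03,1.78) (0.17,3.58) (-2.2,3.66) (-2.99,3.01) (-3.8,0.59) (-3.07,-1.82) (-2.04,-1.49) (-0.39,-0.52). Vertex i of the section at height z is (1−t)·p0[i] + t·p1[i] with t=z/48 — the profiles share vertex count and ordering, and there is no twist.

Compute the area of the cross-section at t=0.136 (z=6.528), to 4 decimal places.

Cross-section at t=0.136: each vertex is (1-t)·p0[i] + t·p1[i].
  v1: (1-0.136)·(2.88,1.81) + 0.136·(0.03,1.78) = (2.4924,1.8059)
  v2: (1-0.136)·(2.13,3.3) + 0.136·(0.17,3.58) = (1.8634,3.3381)
  v3: (1-0.136)·(-0.8,4.6) + 0.136·(-2.2,3.66) = (-0.9904,4.4722)
  v4: (1-0.136)·(-2.18,3.85) + 0.136·(-2.99,3.01) = (-2.2902,3.7358)
  v5: (1-0.136)·(-2.31,-0.11) + 0.136·(-3.8,0.59) = (-2.5126,-0.0148)
  v6: (1-0.136)·(-1.39,-2.52) + 0.136·(-3.07,-1.82) = (-1.6185,-2.4248)
  v7: (1-0.136)·(-0.47,-2.87) + 0.136·(-2.04,-1.49) = (-0.6835,-2.6823)
  v8: (1-0.136)·(3.12,-2.92) + 0.136·(-0.39,-0.52) = (2.6426,-2.5936)
Shoelace sum Σ(x_i·y_{i+1} − x_{i+1}·y_i):
  i=1: 2.4924·3.3381 − 1.8634·1.8059 = +4.9546 (running +4.9546)
  i=2: 1.8634·4.4722 − -0.9904·3.3381 = +11.6396 (running +16.5942)
  i=3: -0.9904·3.7358 − -2.2902·4.4722 = +6.5421 (running +23.1363)
  i=4: -2.2902·-0.0148 − -2.5126·3.7358 = +9.4205 (running +32.5568)
  i=5: -2.5126·-2.4248 − -1.6185·-0.0148 = +6.0687 (running +38.6255)
  i=6: -1.6185·-2.6823 − -0.6835·-2.4248 = +2.6839 (running +41.3094)
  i=7: -0.6835·-2.5936 − 2.6426·-2.6823 = +8.8612 (running +50.1706)
  i=8: 2.6426·1.8059 − 2.4924·-2.5936 = +11.2367 (running +61.4073)
Area = |Σ|/2 = |61.4073|/2 = 30.7036

Area at t=0.136: 30.7036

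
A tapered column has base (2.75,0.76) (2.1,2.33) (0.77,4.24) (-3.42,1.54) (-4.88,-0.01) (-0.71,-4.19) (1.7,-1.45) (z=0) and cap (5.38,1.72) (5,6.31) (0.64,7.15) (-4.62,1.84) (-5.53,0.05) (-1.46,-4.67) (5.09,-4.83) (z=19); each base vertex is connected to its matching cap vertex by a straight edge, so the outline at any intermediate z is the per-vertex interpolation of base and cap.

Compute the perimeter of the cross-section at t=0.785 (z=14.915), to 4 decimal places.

Cross-section at t=0.785: each vertex is (1-t)·p0[i] + t·p1[i].
  v1: (1-0.785)·(2.75,0.76) + 0.785·(5.38,1.72) = (4.8145,1.5136)
  v2: (1-0.785)·(2.1,2.33) + 0.785·(5,6.31) = (4.3765,5.4543)
  v3: (1-0.785)·(0.77,4.24) + 0.785·(0.64,7.15) = (0.6680,6.5244)
  v4: (1-0.785)·(-3.42,1.54) + 0.785·(-4.62,1.84) = (-4.3620,1.7755)
  v5: (1-0.785)·(-4.88,-0.01) + 0.785·(-5.53,0.05) = (-5.3902,0.0371)
  v6: (1-0.785)·(-0.71,-4.19) + 0.785·(-1.46,-4.67) = (-1.2988,-4.5668)
  v7: (1-0.785)·(1.7,-1.45) + 0.785·(5.09,-4.83) = (4.3612,-4.1033)
Perimeter = Σ |v_{i+1} − v_i|:
  edge 1→2: √(-0.4380² + 3.9407²) = 3.9650 (running 3.9650)
  edge 2→3: √(-3.7085² + 1.0701²) = 3.8598 (running 7.8248)
  edge 3→4: √(-5.0300² + -4.7489²) = 6.9175 (running 14.7423)
  edge 4→5: √(-1.0282² + -1.7384²) = 2.0197 (running 16.7621)
  edge 5→6: √(4.0915² + -4.6039²) = 6.1592 (running 22.9213)
  edge 6→7: √(5.6599² + 0.4635²) = 5.6788 (running 28.6001)
  edge 7→1: √(0.4534² + 5.6169²) = 5.6352 (running 34.2353)
Perimeter = 34.2353

Perimeter at t=0.785: 34.2353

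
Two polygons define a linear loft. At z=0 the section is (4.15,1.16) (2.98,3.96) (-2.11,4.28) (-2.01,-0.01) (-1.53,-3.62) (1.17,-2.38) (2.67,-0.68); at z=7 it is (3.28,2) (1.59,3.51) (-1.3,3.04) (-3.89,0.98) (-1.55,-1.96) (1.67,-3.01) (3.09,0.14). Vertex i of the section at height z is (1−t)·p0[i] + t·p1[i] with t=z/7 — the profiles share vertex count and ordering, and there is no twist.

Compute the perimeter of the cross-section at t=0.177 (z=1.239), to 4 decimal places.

Perimeter at t=0.177: 22.6654

Cross-section at t=0.177: each vertex is (1-t)·p0[i] + t·p1[i].
  v1: (1-0.177)·(4.15,1.16) + 0.177·(3.28,2) = (3.9960,1.3087)
  v2: (1-0.177)·(2.98,3.96) + 0.177·(1.59,3.51) = (2.7340,3.8803)
  v3: (1-0.177)·(-2.11,4.28) + 0.177·(-1.3,3.04) = (-1.9666,4.0605)
  v4: (1-0.177)·(-2.01,-0.01) + 0.177·(-3.89,0.98) = (-2.3428,0.1652)
  v5: (1-0.177)·(-1.53,-3.62) + 0.177·(-1.55,-1.96) = (-1.5335,-3.3262)
  v6: (1-0.177)·(1.17,-2.38) + 0.177·(1.67,-3.01) = (1.2585,-2.4915)
  v7: (1-0.177)·(2.67,-0.68) + 0.177·(3.09,0.14) = (2.7443,-0.5349)
Perimeter = Σ |v_{i+1} − v_i|:
  edge 1→2: √(-1.2620² + 2.5717²) = 2.8647 (running 2.8647)
  edge 2→3: √(-4.7006² + 0.1802²) = 4.7041 (running 7.5687)
  edge 3→4: √(-0.3761² + -3.8953²) = 3.9134 (running 11.4821)
  edge 4→5: √(0.8092² + -3.4914²) = 3.5840 (running 15.0661)
  edge 5→6: √(2.7920² + 0.8347²) = 2.9141 (running 17.9802)
  edge 6→7: √(1.4858² + 1.9566²) = 2.4569 (running 20.4371)
  edge 7→1: √(1.2517² + 1.8435²) = 2.2283 (running 22.6654)
Perimeter = 22.6654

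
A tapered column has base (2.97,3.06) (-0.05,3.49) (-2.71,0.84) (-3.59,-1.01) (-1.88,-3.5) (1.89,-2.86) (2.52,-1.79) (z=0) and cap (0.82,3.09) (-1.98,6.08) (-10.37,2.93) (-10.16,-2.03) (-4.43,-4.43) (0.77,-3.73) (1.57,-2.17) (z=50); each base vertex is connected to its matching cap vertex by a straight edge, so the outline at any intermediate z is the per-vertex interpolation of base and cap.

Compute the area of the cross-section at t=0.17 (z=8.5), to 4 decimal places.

Area at t=0.17: 40.3724

Cross-section at t=0.17: each vertex is (1-t)·p0[i] + t·p1[i].
  v1: (1-0.17)·(2.97,3.06) + 0.17·(0.82,3.09) = (2.6045,3.0651)
  v2: (1-0.17)·(-0.05,3.49) + 0.17·(-1.98,6.08) = (-0.3781,3.9303)
  v3: (1-0.17)·(-2.71,0.84) + 0.17·(-10.37,2.93) = (-4.0122,1.1953)
  v4: (1-0.17)·(-3.59,-1.01) + 0.17·(-10.16,-2.03) = (-4.7069,-1.1834)
  v5: (1-0.17)·(-1.88,-3.5) + 0.17·(-4.43,-4.43) = (-2.3135,-3.6581)
  v6: (1-0.17)·(1.89,-2.86) + 0.17·(0.77,-3.73) = (1.6996,-3.0079)
  v7: (1-0.17)·(2.52,-1.79) + 0.17·(1.57,-2.17) = (2.3585,-1.8546)
Shoelace sum Σ(x_i·y_{i+1} − x_{i+1}·y_i):
  i=1: 2.6045·3.9303 − -0.3781·3.0651 = +11.3954 (running +11.3954)
  i=2: -0.3781·1.1953 − -4.0122·3.9303 = +15.3172 (running +26.7126)
  i=3: -4.0122·-1.1834 − -4.7069·1.1953 = +10.3742 (running +37.0868)
  i=4: -4.7069·-3.6581 − -2.3135·-1.1834 = +14.4805 (running +51.5673)
  i=5: -2.3135·-3.0079 − 1.6996·-3.6581 = +13.1761 (running +64.7434)
  i=6: 1.6996·-1.8546 − 2.3585·-3.0079 = +3.9421 (running +68.6854)
  i=7: 2.3585·3.0651 − 2.6045·-1.8546 = +12.0593 (running +80.7448)
Area = |Σ|/2 = |80.7448|/2 = 40.3724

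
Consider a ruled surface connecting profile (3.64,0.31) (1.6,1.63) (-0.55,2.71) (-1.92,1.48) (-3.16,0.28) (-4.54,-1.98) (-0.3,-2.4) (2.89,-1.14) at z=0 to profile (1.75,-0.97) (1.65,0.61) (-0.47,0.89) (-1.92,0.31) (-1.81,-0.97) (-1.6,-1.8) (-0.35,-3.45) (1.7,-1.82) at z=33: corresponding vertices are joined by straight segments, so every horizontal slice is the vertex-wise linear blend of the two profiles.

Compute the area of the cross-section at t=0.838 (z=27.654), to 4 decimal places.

Cross-section at t=0.838: each vertex is (1-t)·p0[i] + t·p1[i].
  v1: (1-0.838)·(3.64,0.31) + 0.838·(1.75,-0.97) = (2.0562,-0.7626)
  v2: (1-0.838)·(1.6,1.63) + 0.838·(1.65,0.61) = (1.6419,0.7752)
  v3: (1-0.838)·(-0.55,2.71) + 0.838·(-0.47,0.89) = (-0.4830,1.1848)
  v4: (1-0.838)·(-1.92,1.48) + 0.838·(-1.92,0.31) = (-1.9200,0.4995)
  v5: (1-0.838)·(-3.16,0.28) + 0.838·(-1.81,-0.97) = (-2.0287,-0.7675)
  v6: (1-0.838)·(-4.54,-1.98) + 0.838·(-1.6,-1.8) = (-2.0763,-1.8292)
  v7: (1-0.838)·(-0.3,-2.4) + 0.838·(-0.35,-3.45) = (-0.3419,-3.2799)
  v8: (1-0.838)·(2.89,-1.14) + 0.838·(1.7,-1.82) = (1.8928,-1.7098)
Shoelace sum Σ(x_i·y_{i+1} − x_{i+1}·y_i):
  i=1: 2.0562·0.7752 − 1.6419·-0.7626 = +2.8462 (running +2.8462)
  i=2: 1.6419·1.1848 − -0.4830·0.7752 = +2.3198 (running +5.1660)
  i=3: -0.4830·0.4995 − -1.9200·1.1848 = +2.0336 (running +7.1996)
  i=4: -1.9200·-0.7675 − -2.0287·0.4995 = +2.4870 (running +9.6867)
  i=5: -2.0287·-1.8292 − -2.0763·-0.7675 = +2.1173 (running +11.8039)
  i=6: -2.0763·-3.2799 − -0.3419·-1.8292 = +6.1846 (running +17.9885)
  i=7: -0.3419·-1.7098 − 1.8928·-3.2799 = +6.7927 (running +24.7813)
  i=8: 1.8928·-0.7626 − 2.0562·-1.7098 = +2.0722 (running +26.8535)
Area = |Σ|/2 = |26.8535|/2 = 13.4267

Area at t=0.838: 13.4267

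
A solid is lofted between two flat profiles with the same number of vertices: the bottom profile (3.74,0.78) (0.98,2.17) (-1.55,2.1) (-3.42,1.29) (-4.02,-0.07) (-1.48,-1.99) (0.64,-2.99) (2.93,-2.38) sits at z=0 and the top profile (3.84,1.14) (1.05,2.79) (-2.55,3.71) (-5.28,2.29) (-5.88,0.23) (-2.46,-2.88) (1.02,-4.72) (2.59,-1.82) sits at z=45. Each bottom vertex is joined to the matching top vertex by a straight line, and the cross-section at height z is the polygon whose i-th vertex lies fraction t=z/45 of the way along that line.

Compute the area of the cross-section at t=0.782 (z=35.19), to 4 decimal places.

Cross-section at t=0.782: each vertex is (1-t)·p0[i] + t·p1[i].
  v1: (1-0.782)·(3.74,0.78) + 0.782·(3.84,1.14) = (3.8182,1.0615)
  v2: (1-0.782)·(0.98,2.17) + 0.782·(1.05,2.79) = (1.0347,2.6548)
  v3: (1-0.782)·(-1.55,2.1) + 0.782·(-2.55,3.71) = (-2.3320,3.3590)
  v4: (1-0.782)·(-3.42,1.29) + 0.782·(-5.28,2.29) = (-4.8745,2.0720)
  v5: (1-0.782)·(-4.02,-0.07) + 0.782·(-5.88,0.23) = (-5.4745,0.1646)
  v6: (1-0.782)·(-1.48,-1.99) + 0.782·(-2.46,-2.88) = (-2.2464,-2.6860)
  v7: (1-0.782)·(0.64,-2.99) + 0.782·(1.02,-4.72) = (0.9372,-4.3429)
  v8: (1-0.782)·(2.93,-2.38) + 0.782·(2.59,-1.82) = (2.6641,-1.9421)
Shoelace sum Σ(x_i·y_{i+1} − x_{i+1}·y_i):
  i=1: 3.8182·2.6548 − 1.0347·1.0615 = +9.0383 (running +9.0383)
  i=2: 1.0347·3.3590 − -2.3320·2.6548 = +9.6668 (running +18.7051)
  i=3: -2.3320·2.0720 − -4.8745·3.3590 = +11.5417 (running +30.2468)
  i=4: -4.8745·0.1646 − -5.4745·2.0720 = +10.5409 (running +40.7877)
  i=5: -5.4745·-2.6860 − -2.2464·0.1646 = +15.0742 (running +55.8619)
  i=6: -2.2464·-4.3429 − 0.9372·-2.6860 = +12.2728 (running +68.1347)
  i=7: 0.9372·-1.9421 − 2.6641·-4.3429 = +9.7499 (running +77.8846)
  i=8: 2.6641·1.0615 − 3.8182·-1.9421 = +10.2433 (running +88.1278)
Area = |Σ|/2 = |88.1278|/2 = 44.0639

Area at t=0.782: 44.0639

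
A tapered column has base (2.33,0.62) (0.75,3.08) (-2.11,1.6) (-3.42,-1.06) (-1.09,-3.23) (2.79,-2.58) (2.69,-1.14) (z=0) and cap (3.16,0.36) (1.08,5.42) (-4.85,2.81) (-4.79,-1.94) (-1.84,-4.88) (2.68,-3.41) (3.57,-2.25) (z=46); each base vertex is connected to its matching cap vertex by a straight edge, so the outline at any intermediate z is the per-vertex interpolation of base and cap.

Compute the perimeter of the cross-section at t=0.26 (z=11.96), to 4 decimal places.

Perimeter at t=0.26: 21.9479

Cross-section at t=0.26: each vertex is (1-t)·p0[i] + t·p1[i].
  v1: (1-0.26)·(2.33,0.62) + 0.26·(3.16,0.36) = (2.5458,0.5524)
  v2: (1-0.26)·(0.75,3.08) + 0.26·(1.08,5.42) = (0.8358,3.6884)
  v3: (1-0.26)·(-2.11,1.6) + 0.26·(-4.85,2.81) = (-2.8224,1.9146)
  v4: (1-0.26)·(-3.42,-1.06) + 0.26·(-4.79,-1.94) = (-3.7762,-1.2888)
  v5: (1-0.26)·(-1.09,-3.23) + 0.26·(-1.84,-4.88) = (-1.2850,-3.6590)
  v6: (1-0.26)·(2.79,-2.58) + 0.26·(2.68,-3.41) = (2.7614,-2.7958)
  v7: (1-0.26)·(2.69,-1.14) + 0.26·(3.57,-2.25) = (2.9188,-1.4286)
Perimeter = Σ |v_{i+1} − v_i|:
  edge 1→2: √(-1.7100² + 3.1360²) = 3.5719 (running 3.5719)
  edge 2→3: √(-3.6582² + -1.7738²) = 4.0656 (running 7.6375)
  edge 3→4: √(-0.9538² + -3.2034²) = 3.3424 (running 10.9799)
  edge 4→5: √(2.4912² + -2.3702²) = 3.4386 (running 14.4185)
  edge 5→6: √(4.0464² + 0.8632²) = 4.1374 (running 18.5559)
  edge 6→7: √(0.1574² + 1.3672²) = 1.3762 (running 19.9321)
  edge 7→1: √(-0.3730² + 1.9810²) = 2.0158 (running 21.9479)
Perimeter = 21.9479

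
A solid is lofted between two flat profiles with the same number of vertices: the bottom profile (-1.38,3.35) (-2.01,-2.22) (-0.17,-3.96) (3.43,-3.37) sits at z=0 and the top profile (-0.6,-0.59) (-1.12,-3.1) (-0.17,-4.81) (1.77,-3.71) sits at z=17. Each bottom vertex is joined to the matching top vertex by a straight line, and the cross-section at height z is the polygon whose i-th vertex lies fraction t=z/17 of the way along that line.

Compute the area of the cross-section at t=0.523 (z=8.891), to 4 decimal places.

Cross-section at t=0.523: each vertex is (1-t)·p0[i] + t·p1[i].
  v1: (1-0.523)·(-1.38,3.35) + 0.523·(-0.6,-0.59) = (-0.9721,1.2894)
  v2: (1-0.523)·(-2.01,-2.22) + 0.523·(-1.12,-3.1) = (-1.5445,-2.6802)
  v3: (1-0.523)·(-0.17,-3.96) + 0.523·(-0.17,-4.81) = (-0.1700,-4.4045)
  v4: (1-0.523)·(3.43,-3.37) + 0.523·(1.77,-3.71) = (2.5618,-3.5478)
Shoelace sum Σ(x_i·y_{i+1} − x_{i+1}·y_i):
  i=1: -0.9721·-2.6802 − -1.5445·1.2894 = +4.5968 (running +4.5968)
  i=2: -1.5445·-4.4045 − -0.1700·-2.6802 = +6.3473 (running +10.9442)
  i=3: -0.1700·-3.5478 − 2.5618·-4.4045 = +11.8868 (running +22.8310)
  i=4: 2.5618·1.2894 − -0.9721·-3.5478 = -0.1455 (running +22.6854)
Area = |Σ|/2 = |22.6854|/2 = 11.3427

Area at t=0.523: 11.3427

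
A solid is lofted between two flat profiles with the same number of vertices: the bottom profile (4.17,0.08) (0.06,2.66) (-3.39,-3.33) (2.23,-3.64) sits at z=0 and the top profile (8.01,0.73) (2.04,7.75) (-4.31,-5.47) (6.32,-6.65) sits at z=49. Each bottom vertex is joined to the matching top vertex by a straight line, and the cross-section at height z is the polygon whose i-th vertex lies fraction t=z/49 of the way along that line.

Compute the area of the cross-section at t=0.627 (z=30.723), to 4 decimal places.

Area at t=0.627: 69.0022

Cross-section at t=0.627: each vertex is (1-t)·p0[i] + t·p1[i].
  v1: (1-0.627)·(4.17,0.08) + 0.627·(8.01,0.73) = (6.5777,0.4875)
  v2: (1-0.627)·(0.06,2.66) + 0.627·(2.04,7.75) = (1.3015,5.8514)
  v3: (1-0.627)·(-3.39,-3.33) + 0.627·(-4.31,-5.47) = (-3.9668,-4.6718)
  v4: (1-0.627)·(2.23,-3.64) + 0.627·(6.32,-6.65) = (4.7944,-5.5273)
Shoelace sum Σ(x_i·y_{i+1} − x_{i+1}·y_i):
  i=1: 6.5777·5.8514 − 1.3015·0.4875 = +37.8543 (running +37.8543)
  i=2: 1.3015·-4.6718 − -3.9668·5.8514 = +17.1316 (running +54.9859)
  i=3: -3.9668·-5.5273 − 4.7944·-4.6718 = +44.3243 (running +99.3102)
  i=4: 4.7944·0.4875 − 6.5777·-5.5273 = +38.6941 (running +138.0043)
Area = |Σ|/2 = |138.0043|/2 = 69.0022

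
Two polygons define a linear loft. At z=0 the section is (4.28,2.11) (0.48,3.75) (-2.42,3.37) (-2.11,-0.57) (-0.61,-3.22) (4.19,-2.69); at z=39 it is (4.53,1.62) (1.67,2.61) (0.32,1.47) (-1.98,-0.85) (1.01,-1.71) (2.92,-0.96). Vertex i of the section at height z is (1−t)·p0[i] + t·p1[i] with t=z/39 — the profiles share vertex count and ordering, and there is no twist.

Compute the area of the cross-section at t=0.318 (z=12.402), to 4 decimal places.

Cross-section at t=0.318: each vertex is (1-t)·p0[i] + t·p1[i].
  v1: (1-0.318)·(4.28,2.11) + 0.318·(4.53,1.62) = (4.3595,1.9542)
  v2: (1-0.318)·(0.48,3.75) + 0.318·(1.67,2.61) = (0.8584,3.3875)
  v3: (1-0.318)·(-2.42,3.37) + 0.318·(0.32,1.47) = (-1.5487,2.7658)
  v4: (1-0.318)·(-2.11,-0.57) + 0.318·(-1.98,-0.85) = (-2.0687,-0.6590)
  v5: (1-0.318)·(-0.61,-3.22) + 0.318·(1.01,-1.71) = (-0.0948,-2.7398)
  v6: (1-0.318)·(4.19,-2.69) + 0.318·(2.92,-0.96) = (3.7861,-2.1399)
Shoelace sum Σ(x_i·y_{i+1} − x_{i+1}·y_i):
  i=1: 4.3595·3.3875 − 0.8584·1.9542 = +13.0902 (running +13.0902)
  i=2: 0.8584·2.7658 − -1.5487·3.3875 = +7.6203 (running +20.7106)
  i=3: -1.5487·-0.6590 − -2.0687·2.7658 = +6.7421 (running +27.4527)
  i=4: -2.0687·-2.7398 − -0.0948·-0.6590 = +5.6053 (running +33.0579)
  i=5: -0.0948·-2.1399 − 3.7861·-2.7398 = +10.5763 (running +43.6342)
  i=6: 3.7861·1.9542 − 4.3595·-2.1399 = +16.7275 (running +60.3618)
Area = |Σ|/2 = |60.3618|/2 = 30.1809

Area at t=0.318: 30.1809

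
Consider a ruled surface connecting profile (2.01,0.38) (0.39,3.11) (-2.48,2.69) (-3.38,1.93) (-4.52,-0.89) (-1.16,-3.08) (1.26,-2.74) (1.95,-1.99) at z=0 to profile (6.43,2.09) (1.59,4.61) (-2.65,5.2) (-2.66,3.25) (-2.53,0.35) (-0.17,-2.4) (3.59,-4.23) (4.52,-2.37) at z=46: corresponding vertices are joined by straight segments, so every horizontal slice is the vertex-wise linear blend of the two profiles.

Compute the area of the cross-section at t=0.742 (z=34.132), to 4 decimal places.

Area at t=0.742: 47.4034

Cross-section at t=0.742: each vertex is (1-t)·p0[i] + t·p1[i].
  v1: (1-0.742)·(2.01,0.38) + 0.742·(6.43,2.09) = (5.2896,1.6488)
  v2: (1-0.742)·(0.39,3.11) + 0.742·(1.59,4.61) = (1.2804,4.2230)
  v3: (1-0.742)·(-2.48,2.69) + 0.742·(-2.65,5.2) = (-2.6061,4.5524)
  v4: (1-0.742)·(-3.38,1.93) + 0.742·(-2.66,3.25) = (-2.8458,2.9094)
  v5: (1-0.742)·(-4.52,-0.89) + 0.742·(-2.53,0.35) = (-3.0434,0.0301)
  v6: (1-0.742)·(-1.16,-3.08) + 0.742·(-0.17,-2.4) = (-0.4254,-2.5754)
  v7: (1-0.742)·(1.26,-2.74) + 0.742·(3.59,-4.23) = (2.9889,-3.8456)
  v8: (1-0.742)·(1.95,-1.99) + 0.742·(4.52,-2.37) = (3.8569,-2.2720)
Shoelace sum Σ(x_i·y_{i+1} − x_{i+1}·y_i):
  i=1: 5.2896·4.2230 − 1.2804·1.6488 = +20.2270 (running +20.2270)
  i=2: 1.2804·4.5524 − -2.6061·4.2230 = +16.8346 (running +37.0616)
  i=3: -2.6061·2.9094 − -2.8458·4.5524 = +5.3727 (running +42.4343)
  i=4: -2.8458·0.0301 − -3.0434·2.9094 = +8.7690 (running +51.2034)
  i=5: -3.0434·-2.5754 − -0.4254·0.0301 = +7.8509 (running +59.0543)
  i=6: -0.4254·-3.8456 − 2.9889·-2.5754 = +9.3336 (running +68.3879)
  i=7: 2.9889·-2.2720 − 3.8569·-3.8456 = +8.0416 (running +76.4295)
  i=8: 3.8569·1.6488 − 5.2896·-2.2720 = +18.3773 (running +94.8068)
Area = |Σ|/2 = |94.8068|/2 = 47.4034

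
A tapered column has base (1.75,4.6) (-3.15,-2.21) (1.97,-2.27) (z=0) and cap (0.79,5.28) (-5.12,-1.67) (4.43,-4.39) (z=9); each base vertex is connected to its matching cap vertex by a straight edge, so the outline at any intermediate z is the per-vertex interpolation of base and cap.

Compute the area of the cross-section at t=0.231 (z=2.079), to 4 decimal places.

Cross-section at t=0.231: each vertex is (1-t)·p0[i] + t·p1[i].
  v1: (1-0.231)·(1.75,4.6) + 0.231·(0.79,5.28) = (1.5282,4.7571)
  v2: (1-0.231)·(-3.15,-2.21) + 0.231·(-5.12,-1.67) = (-3.6051,-2.0853)
  v3: (1-0.231)·(1.97,-2.27) + 0.231·(4.43,-4.39) = (2.5383,-2.7597)
Shoelace sum Σ(x_i·y_{i+1} − x_{i+1}·y_i):
  i=1: 1.5282·-2.0853 − -3.6051·4.7571 = +13.9628 (running +13.9628)
  i=2: -3.6051·-2.7597 − 2.5383·-2.0853 = +15.2419 (running +29.2047)
  i=3: 2.5383·4.7571 − 1.5282·-2.7597 = +16.2922 (running +45.4970)
Area = |Σ|/2 = |45.4970|/2 = 22.7485

Area at t=0.231: 22.7485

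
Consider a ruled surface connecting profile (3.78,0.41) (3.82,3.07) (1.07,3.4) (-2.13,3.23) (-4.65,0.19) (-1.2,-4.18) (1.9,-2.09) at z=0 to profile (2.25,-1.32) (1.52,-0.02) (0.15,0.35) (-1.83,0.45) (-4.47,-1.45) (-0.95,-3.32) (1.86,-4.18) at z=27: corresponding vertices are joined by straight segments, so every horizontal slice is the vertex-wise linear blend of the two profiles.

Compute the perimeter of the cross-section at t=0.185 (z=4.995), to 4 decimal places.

Perimeter at t=0.185: 23.3716

Cross-section at t=0.185: each vertex is (1-t)·p0[i] + t·p1[i].
  v1: (1-0.185)·(3.78,0.41) + 0.185·(2.25,-1.32) = (3.4970,0.0899)
  v2: (1-0.185)·(3.82,3.07) + 0.185·(1.52,-0.02) = (3.3945,2.4983)
  v3: (1-0.185)·(1.07,3.4) + 0.185·(0.15,0.35) = (0.8998,2.8357)
  v4: (1-0.185)·(-2.13,3.23) + 0.185·(-1.83,0.45) = (-2.0745,2.7157)
  v5: (1-0.185)·(-4.65,0.19) + 0.185·(-4.47,-1.45) = (-4.6167,-0.1134)
  v6: (1-0.185)·(-1.2,-4.18) + 0.185·(-0.95,-3.32) = (-1.1537,-4.0209)
  v7: (1-0.185)·(1.9,-2.09) + 0.185·(1.86,-4.18) = (1.8926,-2.4766)
Perimeter = Σ |v_{i+1} − v_i|:
  edge 1→2: √(-0.1025² + 2.4084²) = 2.4106 (running 2.4106)
  edge 2→3: √(-2.4947² + 0.3374²) = 2.5174 (running 4.9280)
  edge 3→4: √(-2.9743² + -0.1200²) = 2.9767 (running 7.9047)
  edge 4→5: √(-2.5422² + -2.8291²) = 3.8035 (running 11.7082)
  edge 5→6: √(3.4630² + -3.9075²) = 5.2212 (running 16.9294)
  edge 6→7: √(3.0463² + 1.5442²) = 3.4154 (running 20.3448)
  edge 7→1: √(1.6044² + 2.5666²) = 3.0268 (running 23.3716)
Perimeter = 23.3716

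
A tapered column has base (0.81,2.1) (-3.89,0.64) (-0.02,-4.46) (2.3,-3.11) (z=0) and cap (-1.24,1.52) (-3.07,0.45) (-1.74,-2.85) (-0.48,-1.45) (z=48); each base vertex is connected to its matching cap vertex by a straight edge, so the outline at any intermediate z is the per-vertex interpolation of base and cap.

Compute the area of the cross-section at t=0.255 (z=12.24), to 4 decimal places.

Area at t=0.255: 17.0426

Cross-section at t=0.255: each vertex is (1-t)·p0[i] + t·p1[i].
  v1: (1-0.255)·(0.81,2.1) + 0.255·(-1.24,1.52) = (0.2873,1.9521)
  v2: (1-0.255)·(-3.89,0.64) + 0.255·(-3.07,0.45) = (-3.6809,0.5916)
  v3: (1-0.255)·(-0.02,-4.46) + 0.255·(-1.74,-2.85) = (-0.4586,-4.0495)
  v4: (1-0.255)·(2.3,-3.11) + 0.255·(-0.48,-1.45) = (1.5911,-2.6867)
Shoelace sum Σ(x_i·y_{i+1} − x_{i+1}·y_i):
  i=1: 0.2873·0.5916 − -3.6809·1.9521 = +7.3554 (running +7.3554)
  i=2: -3.6809·-4.0495 − -0.4586·0.5916 = +15.1769 (running +22.5323)
  i=3: -0.4586·-2.6867 − 1.5911·-4.0495 = +7.6752 (running +30.2075)
  i=4: 1.5911·1.9521 − 0.2873·-2.6867 = +3.8777 (running +34.0853)
Area = |Σ|/2 = |34.0853|/2 = 17.0426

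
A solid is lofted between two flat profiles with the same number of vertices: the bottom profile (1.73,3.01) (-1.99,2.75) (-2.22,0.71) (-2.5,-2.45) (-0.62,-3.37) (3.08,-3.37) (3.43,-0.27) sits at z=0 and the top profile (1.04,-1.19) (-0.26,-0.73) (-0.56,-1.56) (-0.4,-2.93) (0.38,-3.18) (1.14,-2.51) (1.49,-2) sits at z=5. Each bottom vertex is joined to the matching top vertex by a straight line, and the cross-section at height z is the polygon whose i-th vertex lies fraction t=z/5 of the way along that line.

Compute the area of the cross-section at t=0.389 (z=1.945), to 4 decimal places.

Cross-section at t=0.389: each vertex is (1-t)·p0[i] + t·p1[i].
  v1: (1-0.389)·(1.73,3.01) + 0.389·(1.04,-1.19) = (1.4616,1.3762)
  v2: (1-0.389)·(-1.99,2.75) + 0.389·(-0.26,-0.73) = (-1.3170,1.3963)
  v3: (1-0.389)·(-2.22,0.71) + 0.389·(-0.56,-1.56) = (-1.5743,-0.1730)
  v4: (1-0.389)·(-2.5,-2.45) + 0.389·(-0.4,-2.93) = (-1.6831,-2.6367)
  v5: (1-0.389)·(-0.62,-3.37) + 0.389·(0.38,-3.18) = (-0.2310,-3.2961)
  v6: (1-0.389)·(3.08,-3.37) + 0.389·(1.14,-2.51) = (2.3253,-3.0355)
  v7: (1-0.389)·(3.43,-0.27) + 0.389·(1.49,-2) = (2.6753,-0.9430)
Shoelace sum Σ(x_i·y_{i+1} − x_{i+1}·y_i):
  i=1: 1.4616·1.3963 − -1.3170·1.3762 = +3.8533 (running +3.8533)
  i=2: -1.3170·-0.1730 − -1.5743·1.3963 = +2.4260 (running +6.2793)
  i=3: -1.5743·-2.6367 − -1.6831·-0.1730 = +3.8597 (running +10.1389)
  i=4: -1.6831·-3.2961 − -0.2310·-2.6367 = +4.9386 (running +15.0775)
  i=5: -0.2310·-3.0355 − 2.3253·-3.2961 = +8.3657 (running +23.4432)
  i=6: 2.3253·-0.9430 − 2.6753·-3.0355 = +5.9282 (running +29.3714)
  i=7: 2.6753·1.3762 − 1.4616·-0.9430 = +5.0600 (running +34.4314)
Area = |Σ|/2 = |34.4314|/2 = 17.2157

Area at t=0.389: 17.2157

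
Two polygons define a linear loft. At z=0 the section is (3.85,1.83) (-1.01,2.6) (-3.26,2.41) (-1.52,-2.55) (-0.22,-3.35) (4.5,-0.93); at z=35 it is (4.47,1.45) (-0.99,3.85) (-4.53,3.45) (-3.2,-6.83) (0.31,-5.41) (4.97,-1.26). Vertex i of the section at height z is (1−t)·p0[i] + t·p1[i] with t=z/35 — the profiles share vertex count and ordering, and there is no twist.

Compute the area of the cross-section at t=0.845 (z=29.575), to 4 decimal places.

Cross-section at t=0.845: each vertex is (1-t)·p0[i] + t·p1[i].
  v1: (1-0.845)·(3.85,1.83) + 0.845·(4.47,1.45) = (4.3739,1.5089)
  v2: (1-0.845)·(-1.01,2.6) + 0.845·(-0.99,3.85) = (-0.9931,3.6562)
  v3: (1-0.845)·(-3.26,2.41) + 0.845·(-4.53,3.45) = (-4.3331,3.2888)
  v4: (1-0.845)·(-1.52,-2.55) + 0.845·(-3.2,-6.83) = (-2.9396,-6.1666)
  v5: (1-0.845)·(-0.22,-3.35) + 0.845·(0.31,-5.41) = (0.2278,-5.0907)
  v6: (1-0.845)·(4.5,-0.93) + 0.845·(4.97,-1.26) = (4.8971,-1.2088)
Shoelace sum Σ(x_i·y_{i+1} − x_{i+1}·y_i):
  i=1: 4.3739·3.6562 − -0.9931·1.5089 = +17.4906 (running +17.4906)
  i=2: -0.9931·3.2888 − -4.3331·3.6562 = +12.5770 (running +30.0675)
  i=3: -4.3331·-6.1666 − -2.9396·3.2888 = +36.3886 (running +66.4561)
  i=4: -2.9396·-5.0907 − 0.2278·-6.1666 = +16.3697 (running +82.8258)
  i=5: 0.2278·-1.2088 − 4.8971·-5.0907 = +24.6545 (running +107.4803)
  i=6: 4.8971·1.5089 − 4.3739·-1.2088 = +12.6767 (running +120.1570)
Area = |Σ|/2 = |120.1570|/2 = 60.0785

Area at t=0.845: 60.0785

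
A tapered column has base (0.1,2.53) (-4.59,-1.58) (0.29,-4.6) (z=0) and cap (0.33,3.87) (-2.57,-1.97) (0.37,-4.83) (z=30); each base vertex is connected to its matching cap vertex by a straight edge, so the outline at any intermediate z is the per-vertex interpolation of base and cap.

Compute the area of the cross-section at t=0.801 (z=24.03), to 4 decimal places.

Cross-section at t=0.801: each vertex is (1-t)·p0[i] + t·p1[i].
  v1: (1-0.801)·(0.1,2.53) + 0.801·(0.33,3.87) = (0.2842,3.6033)
  v2: (1-0.801)·(-4.59,-1.58) + 0.801·(-2.57,-1.97) = (-2.9720,-1.8924)
  v3: (1-0.801)·(0.29,-4.6) + 0.801·(0.37,-4.83) = (0.3541,-4.7842)
Shoelace sum Σ(x_i·y_{i+1} − x_{i+1}·y_i):
  i=1: 0.2842·-1.8924 − -2.9720·3.6033 = +10.1712 (running +10.1712)
  i=2: -2.9720·-4.7842 − 0.3541·-1.8924 = +14.8887 (running +25.0599)
  i=3: 0.3541·3.6033 − 0.2842·-4.7842 = +2.6357 (running +27.6956)
Area = |Σ|/2 = |27.6956|/2 = 13.8478

Area at t=0.801: 13.8478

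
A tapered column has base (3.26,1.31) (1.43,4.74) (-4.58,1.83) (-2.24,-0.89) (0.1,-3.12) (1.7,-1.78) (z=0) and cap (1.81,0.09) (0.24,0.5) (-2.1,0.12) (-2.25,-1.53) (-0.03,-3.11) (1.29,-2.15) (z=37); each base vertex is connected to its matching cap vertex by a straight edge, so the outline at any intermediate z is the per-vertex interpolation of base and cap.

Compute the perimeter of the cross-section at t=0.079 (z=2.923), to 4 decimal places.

Perimeter at t=0.079: 22.0011

Cross-section at t=0.079: each vertex is (1-t)·p0[i] + t·p1[i].
  v1: (1-0.079)·(3.26,1.31) + 0.079·(1.81,0.09) = (3.1455,1.2136)
  v2: (1-0.079)·(1.43,4.74) + 0.079·(0.24,0.5) = (1.3360,4.4050)
  v3: (1-0.079)·(-4.58,1.83) + 0.079·(-2.1,0.12) = (-4.3841,1.6949)
  v4: (1-0.079)·(-2.24,-0.89) + 0.079·(-2.25,-1.53) = (-2.2408,-0.9406)
  v5: (1-0.079)·(0.1,-3.12) + 0.079·(-0.03,-3.11) = (0.0897,-3.1192)
  v6: (1-0.079)·(1.7,-1.78) + 0.079·(1.29,-2.15) = (1.6676,-1.8092)
Perimeter = Σ |v_{i+1} − v_i|:
  edge 1→2: √(-1.8095² + 3.1914²) = 3.6687 (running 3.6687)
  edge 2→3: √(-5.7201² + -2.7101²) = 6.3296 (running 9.9983)
  edge 3→4: √(2.1433² + -2.6355²) = 3.3970 (running 13.3953)
  edge 4→5: √(2.3305² + -2.1787²) = 3.1903 (running 16.5855)
  edge 5→6: √(1.5779² + 1.3100²) = 2.0508 (running 18.6363)
  edge 6→1: √(1.4778² + 3.0229²) = 3.3648 (running 22.0011)
Perimeter = 22.0011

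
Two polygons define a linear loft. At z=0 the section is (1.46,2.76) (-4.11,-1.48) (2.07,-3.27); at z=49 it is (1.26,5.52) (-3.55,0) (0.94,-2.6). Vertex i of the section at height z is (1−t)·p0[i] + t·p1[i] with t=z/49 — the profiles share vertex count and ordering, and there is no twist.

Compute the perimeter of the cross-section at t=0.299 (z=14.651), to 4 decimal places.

Cross-section at t=0.299: each vertex is (1-t)·p0[i] + t·p1[i].
  v1: (1-0.299)·(1.46,2.76) + 0.299·(1.26,5.52) = (1.4002,3.5852)
  v2: (1-0.299)·(-4.11,-1.48) + 0.299·(-3.55,0) = (-3.9426,-1.0375)
  v3: (1-0.299)·(2.07,-3.27) + 0.299·(0.94,-2.6) = (1.7321,-3.0697)
Perimeter = Σ |v_{i+1} − v_i|:
  edge 1→2: √(-5.3428² + -4.6227²) = 7.0650 (running 7.0650)
  edge 2→3: √(5.6747² + -2.0322²) = 6.0276 (running 13.0926)
  edge 3→1: √(-0.3319² + 6.6549²) = 6.6632 (running 19.7558)
Perimeter = 19.7558

Perimeter at t=0.299: 19.7558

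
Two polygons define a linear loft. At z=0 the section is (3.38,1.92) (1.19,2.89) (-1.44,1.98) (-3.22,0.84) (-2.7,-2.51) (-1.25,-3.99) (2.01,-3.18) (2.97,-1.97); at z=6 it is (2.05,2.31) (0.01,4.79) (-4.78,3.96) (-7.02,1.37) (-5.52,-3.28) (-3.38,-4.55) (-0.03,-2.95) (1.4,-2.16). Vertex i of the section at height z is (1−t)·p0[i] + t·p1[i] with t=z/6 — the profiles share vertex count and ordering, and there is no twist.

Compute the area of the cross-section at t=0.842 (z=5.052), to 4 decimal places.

Cross-section at t=0.842: each vertex is (1-t)·p0[i] + t·p1[i].
  v1: (1-0.842)·(3.38,1.92) + 0.842·(2.05,2.31) = (2.2601,2.2484)
  v2: (1-0.842)·(1.19,2.89) + 0.842·(0.01,4.79) = (0.1964,4.4898)
  v3: (1-0.842)·(-1.44,1.98) + 0.842·(-4.78,3.96) = (-4.2523,3.6472)
  v4: (1-0.842)·(-3.22,0.84) + 0.842·(-7.02,1.37) = (-6.4196,1.2863)
  v5: (1-0.842)·(-2.7,-2.51) + 0.842·(-5.52,-3.28) = (-5.0744,-3.1583)
  v6: (1-0.842)·(-1.25,-3.99) + 0.842·(-3.38,-4.55) = (-3.0435,-4.4615)
  v7: (1-0.842)·(2.01,-3.18) + 0.842·(-0.03,-2.95) = (0.2923,-2.9863)
  v8: (1-0.842)·(2.97,-1.97) + 0.842·(1.4,-2.16) = (1.6481,-2.1300)
Shoelace sum Σ(x_i·y_{i+1} − x_{i+1}·y_i):
  i=1: 2.2601·4.4898 − 0.1964·2.2484 = +9.7059 (running +9.7059)
  i=2: 0.1964·3.6472 − -4.2523·4.4898 = +19.8083 (running +29.5142)
  i=3: -4.2523·1.2863 − -6.4196·3.6472 = +17.9438 (running +47.4580)
  i=4: -6.4196·-3.1583 − -5.0744·1.2863 = +26.8023 (running +74.2603)
  i=5: -5.0744·-4.4615 − -3.0435·-3.1583 = +13.0274 (running +87.2878)
  i=6: -3.0435·-2.9863 − 0.2923·-4.4615 = +10.3930 (running +97.6808)
  i=7: 0.2923·-2.1300 − 1.6481·-2.9863 = +4.2990 (running +101.9798)
  i=8: 1.6481·2.2484 − 2.2601·-2.1300 = +8.5195 (running +110.4993)
Area = |Σ|/2 = |110.4993|/2 = 55.2497

Area at t=0.842: 55.2497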